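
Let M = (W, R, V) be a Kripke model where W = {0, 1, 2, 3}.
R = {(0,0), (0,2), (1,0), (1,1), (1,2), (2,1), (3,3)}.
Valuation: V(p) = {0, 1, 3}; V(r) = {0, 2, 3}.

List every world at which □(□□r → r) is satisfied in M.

0, 1, 2, 3

Recall that □ψ holds at a world iff ψ holds at every accessible world, and ◇ψ holds iff ψ holds at some accessible world.
Let φ = □(□□r → r). Evaluate φ at each world:
  0 (successors {0, 2}): φ is true.
  1 (successors {0, 1, 2}): φ is true.
  2 (successors {1}): φ is true.
  3 (successors {3}): φ is true.
For instance, at 3:
  At 3: □(□□r → r) requires □□r → r at every successor {3}.
      At 3: □□r is true, r is true, so □□r → r is true.
  So □(□□r → r) is true at 3.
Satisfying worlds: {0, 1, 2, 3}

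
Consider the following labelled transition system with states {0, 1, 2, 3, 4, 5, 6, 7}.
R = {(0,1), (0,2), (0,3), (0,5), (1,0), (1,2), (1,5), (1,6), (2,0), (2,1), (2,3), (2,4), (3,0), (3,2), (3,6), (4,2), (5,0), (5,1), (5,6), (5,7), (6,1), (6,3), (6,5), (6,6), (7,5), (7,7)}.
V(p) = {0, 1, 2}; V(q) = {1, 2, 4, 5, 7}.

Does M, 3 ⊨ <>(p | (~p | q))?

Yes

At 3: <>(p | (~p | q)) requires p | (~p | q) at some successor in {0, 2, 6}.
  p | (~p | q) holds at 0, so <>(p | (~p | q)) is true at 3.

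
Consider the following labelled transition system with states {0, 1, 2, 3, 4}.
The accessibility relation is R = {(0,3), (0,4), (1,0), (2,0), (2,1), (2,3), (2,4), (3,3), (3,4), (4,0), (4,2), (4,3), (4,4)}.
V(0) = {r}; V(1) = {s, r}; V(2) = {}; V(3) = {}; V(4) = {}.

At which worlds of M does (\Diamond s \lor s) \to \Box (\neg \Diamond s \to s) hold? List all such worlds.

Recall that \Box ψ holds at a world iff ψ holds at every accessible world, and \Diamond ψ holds iff ψ holds at some accessible world.
Let φ = (\Diamond s \lor s) \to \Box (\neg \Diamond s \to s). Evaluate φ at each world:
  0 (successors {3, 4}): φ is true.
  1 (successors {0}): φ is false.
  2 (successors {0, 1, 3, 4}): φ is false.
  3 (successors {3, 4}): φ is true.
  4 (successors {0, 2, 3, 4}): φ is true.
For instance, at 0:
  At 0: \Diamond s \lor s is false, \Box (\neg \Diamond s \to s) is false, so (\Diamond s \lor s) \to \Box (\neg \Diamond s \to s) is true.
    At 0: \Diamond s is false, s is false, so \Diamond s \lor s is false.
      At 0: \Diamond s requires s at some successor in {3, 4}.
        At 3: s is false.
        At 4: s is false.
      So \Diamond s is false at 0.
    At 0: \Box (\neg \Diamond s \to s) requires \neg \Diamond s \to s at every successor {3, 4}.
      \neg \Diamond s \to s fails at 3, so \Box (\neg \Diamond s \to s) is false at 0.
Satisfying worlds: {0, 3, 4}

0, 3, 4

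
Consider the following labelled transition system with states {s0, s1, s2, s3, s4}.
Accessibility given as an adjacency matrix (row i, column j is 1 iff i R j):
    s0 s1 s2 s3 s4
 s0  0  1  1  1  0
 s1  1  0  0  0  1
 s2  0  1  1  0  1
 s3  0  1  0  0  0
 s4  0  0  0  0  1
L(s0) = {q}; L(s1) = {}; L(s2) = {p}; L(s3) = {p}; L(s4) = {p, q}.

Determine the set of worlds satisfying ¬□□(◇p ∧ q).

s0, s1, s2

Recall that □ψ holds at a world iff ψ holds at every accessible world, and ◇ψ holds iff ψ holds at some accessible world.
Let φ = ¬□□(◇p ∧ q). Evaluate φ at each world:
  s0 (successors {s1, s2, s3}): φ is true.
  s1 (successors {s0, s4}): φ is true.
  s2 (successors {s1, s2, s4}): φ is true.
  s3 (successors {s1}): φ is false.
  s4 (successors {s4}): φ is false.
For instance, at s2:
  At s2: □□(◇p ∧ q) is false, so ¬□□(◇p ∧ q) is true.
    At s2: □□(◇p ∧ q) requires □(◇p ∧ q) at every successor {s1, s2, s4}.
      □(◇p ∧ q) fails at s2, so □□(◇p ∧ q) is false at s2.
Satisfying worlds: {s0, s1, s2}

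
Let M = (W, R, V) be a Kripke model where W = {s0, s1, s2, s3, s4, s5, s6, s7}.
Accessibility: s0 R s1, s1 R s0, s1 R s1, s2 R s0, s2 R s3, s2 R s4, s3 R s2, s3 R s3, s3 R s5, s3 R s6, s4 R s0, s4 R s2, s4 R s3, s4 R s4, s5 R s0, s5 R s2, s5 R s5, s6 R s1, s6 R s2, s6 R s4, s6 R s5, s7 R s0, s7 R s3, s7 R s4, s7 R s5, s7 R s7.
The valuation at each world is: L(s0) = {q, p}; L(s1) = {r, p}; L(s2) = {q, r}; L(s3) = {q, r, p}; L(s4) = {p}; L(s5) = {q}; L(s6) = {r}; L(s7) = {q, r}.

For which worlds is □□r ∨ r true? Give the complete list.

s1, s2, s3, s6, s7

Let φ = □□r ∨ r. Evaluate φ at each world:
  s0 (successors {s1}): φ is false.
  s1 (successors {s0, s1}): φ is true.
  s2 (successors {s0, s3, s4}): φ is true.
  s3 (successors {s2, s3, s5, s6}): φ is true.
  s4 (successors {s0, s2, s3, s4}): φ is false.
  s5 (successors {s0, s2, s5}): φ is false.
  s6 (successors {s1, s2, s4, s5}): φ is true.
  s7 (successors {s0, s3, s4, s5, s7}): φ is true.
For instance, at s4:
  At s4: □□r is false, r is false, so □□r ∨ r is false.
    At s4: □□r requires □r at every successor {s0, s2, s3, s4}.
      □r fails at s2, so □□r is false at s4.
Satisfying worlds: {s1, s2, s3, s6, s7}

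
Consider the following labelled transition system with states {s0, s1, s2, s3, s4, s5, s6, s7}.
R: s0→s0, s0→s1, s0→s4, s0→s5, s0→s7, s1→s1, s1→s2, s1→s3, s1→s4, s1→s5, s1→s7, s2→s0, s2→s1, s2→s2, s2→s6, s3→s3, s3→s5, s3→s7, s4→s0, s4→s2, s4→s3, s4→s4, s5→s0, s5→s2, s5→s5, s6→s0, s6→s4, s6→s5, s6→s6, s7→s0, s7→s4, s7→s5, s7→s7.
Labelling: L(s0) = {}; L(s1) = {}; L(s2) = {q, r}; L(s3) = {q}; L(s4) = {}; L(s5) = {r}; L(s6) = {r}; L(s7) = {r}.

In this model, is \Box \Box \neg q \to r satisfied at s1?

Yes

At s1: \Box \Box \neg q is false, r is false, so \Box \Box \neg q \to r is true.
  At s1: \Box \Box \neg q requires \Box \neg q at every successor {s1, s2, s3, s4, s5, s7}.
    \Box \neg q fails at s1, so \Box \Box \neg q is false at s1.
      At s1: \Box \neg q requires \neg q at every successor {s1, s2, s3, s4, s5, s7}.
        \neg q fails at s2, so \Box \neg q is false at s1.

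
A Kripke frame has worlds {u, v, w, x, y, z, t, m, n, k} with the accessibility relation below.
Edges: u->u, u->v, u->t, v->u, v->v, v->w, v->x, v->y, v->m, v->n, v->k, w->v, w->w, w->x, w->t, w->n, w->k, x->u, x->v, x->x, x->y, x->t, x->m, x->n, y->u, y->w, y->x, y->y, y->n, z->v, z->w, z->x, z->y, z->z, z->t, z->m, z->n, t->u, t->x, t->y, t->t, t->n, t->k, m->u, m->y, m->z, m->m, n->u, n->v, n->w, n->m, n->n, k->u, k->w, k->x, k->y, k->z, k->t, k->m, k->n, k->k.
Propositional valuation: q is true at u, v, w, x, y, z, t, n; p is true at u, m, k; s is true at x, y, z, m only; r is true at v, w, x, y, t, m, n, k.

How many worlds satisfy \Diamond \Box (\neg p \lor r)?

Recall that \Box ψ holds at a world iff ψ holds at every accessible world, and \Diamond ψ holds iff ψ holds at some accessible world.
Let φ = \Diamond \Box (\neg p \lor r). Evaluate φ at each world:
  u (successors {u, v, t}): φ is false.
  v (successors {u, v, w, x, y, m, n, k}): φ is true.
  w (successors {v, w, x, t, n, k}): φ is true.
  x (successors {u, v, x, y, t, m, n}): φ is false.
  y (successors {u, w, x, y, n}): φ is true.
  z (successors {v, w, x, y, z, t, m, n}): φ is true.
  t (successors {u, x, y, t, n, k}): φ is false.
  m (successors {u, y, z, m}): φ is true.
  n (successors {u, v, w, m, n}): φ is true.
  k (successors {u, w, x, y, z, t, m, n, k}): φ is true.
For instance, at k:
  At k: \Diamond \Box (\neg p \lor r) requires \Box (\neg p \lor r) at some successor in {u, w, x, y, z, t, m, n, k}.
    \Box (\neg p \lor r) holds at w, so \Diamond \Box (\neg p \lor r) is true at k.
      At w: \Box (\neg p \lor r) requires \neg p \lor r at every successor {v, w, x, t, n, k}.
        At v: \neg p \lor r is true.
        At w: \neg p \lor r is true.
        At x: \neg p \lor r is true.
        At t: \neg p \lor r is true.
        At n: \neg p \lor r is true.
        At k: \neg p \lor r is true.
      So \Box (\neg p \lor r) is true at w.
Satisfying worlds: {v, w, y, z, m, n, k}

7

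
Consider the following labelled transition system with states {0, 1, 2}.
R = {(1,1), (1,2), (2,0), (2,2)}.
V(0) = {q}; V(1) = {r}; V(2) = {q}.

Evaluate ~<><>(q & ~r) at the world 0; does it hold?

Recall that <>ψ holds at a world iff ψ holds at some accessible world.
At 0: <><>(q & ~r) is false, so ~<><>(q & ~r) is true.
  At 0: no accessible worlds, so <><>(q & ~r) is false.

Yes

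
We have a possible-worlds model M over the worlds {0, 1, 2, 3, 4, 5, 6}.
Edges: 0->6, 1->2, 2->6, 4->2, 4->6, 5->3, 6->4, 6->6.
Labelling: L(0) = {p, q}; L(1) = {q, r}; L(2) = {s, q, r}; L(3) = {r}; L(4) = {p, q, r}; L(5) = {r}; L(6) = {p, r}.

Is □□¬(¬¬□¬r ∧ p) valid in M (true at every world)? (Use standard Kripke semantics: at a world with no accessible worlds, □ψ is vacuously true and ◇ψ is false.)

Let φ = □□¬(¬¬□¬r ∧ p). Evaluate φ at each world:
  0 (successors {6}): φ is true.
  1 (successors {2}): φ is true.
  2 (successors {6}): φ is true.
  3 (successors ∅): φ is true.
  4 (successors {2, 6}): φ is true.
  5 (successors {3}): φ is true.
  6 (successors {4, 6}): φ is true.
For instance, at 5:
  At 5: □□¬(¬¬□¬r ∧ p) requires □¬(¬¬□¬r ∧ p) at every successor {3}.
      At 3: no accessible worlds, so □¬(¬¬□¬r ∧ p) holds vacuously.
  So □□¬(¬¬□¬r ∧ p) is true at 5.

Yes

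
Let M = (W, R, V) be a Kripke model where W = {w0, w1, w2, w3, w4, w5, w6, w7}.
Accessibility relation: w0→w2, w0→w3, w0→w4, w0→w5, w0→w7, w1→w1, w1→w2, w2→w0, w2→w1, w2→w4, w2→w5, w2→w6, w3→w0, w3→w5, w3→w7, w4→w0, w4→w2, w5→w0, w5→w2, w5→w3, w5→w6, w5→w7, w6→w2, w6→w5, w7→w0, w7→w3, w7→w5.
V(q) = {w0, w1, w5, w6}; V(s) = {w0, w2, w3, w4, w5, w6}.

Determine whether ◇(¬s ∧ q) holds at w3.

At w3: ◇(¬s ∧ q) requires ¬s ∧ q at some successor in {w0, w5, w7}.
  At w0: ¬s ∧ q is false.
  At w5: ¬s ∧ q is false.
  At w7: ¬s ∧ q is false.
So ◇(¬s ∧ q) is false at w3.

No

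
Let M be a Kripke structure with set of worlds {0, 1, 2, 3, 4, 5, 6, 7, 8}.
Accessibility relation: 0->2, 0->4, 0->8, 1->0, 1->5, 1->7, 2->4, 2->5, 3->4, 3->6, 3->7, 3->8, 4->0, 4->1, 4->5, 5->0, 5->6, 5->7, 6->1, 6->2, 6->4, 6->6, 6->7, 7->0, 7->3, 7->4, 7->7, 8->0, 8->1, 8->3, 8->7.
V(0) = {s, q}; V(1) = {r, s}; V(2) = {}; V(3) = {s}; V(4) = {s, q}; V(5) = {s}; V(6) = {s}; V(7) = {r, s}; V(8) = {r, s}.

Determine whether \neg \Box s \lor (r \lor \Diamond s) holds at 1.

Yes

At 1: \neg \Box s is false, r \lor \Diamond s is true, so \neg \Box s \lor (r \lor \Diamond s) is true.
  At 1: \Box s is true, so \neg \Box s is false.
    At 1: \Box s requires s at every successor {0, 5, 7}.
      At 0: s is true.
      At 5: s is true.
      At 7: s is true.
    So \Box s is true at 1.
  At 1: r is true, \Diamond s is true, so r \lor \Diamond s is true.
    At 1: \Diamond s requires s at some successor in {0, 5, 7}.
      s holds at 0, so \Diamond s is true at 1.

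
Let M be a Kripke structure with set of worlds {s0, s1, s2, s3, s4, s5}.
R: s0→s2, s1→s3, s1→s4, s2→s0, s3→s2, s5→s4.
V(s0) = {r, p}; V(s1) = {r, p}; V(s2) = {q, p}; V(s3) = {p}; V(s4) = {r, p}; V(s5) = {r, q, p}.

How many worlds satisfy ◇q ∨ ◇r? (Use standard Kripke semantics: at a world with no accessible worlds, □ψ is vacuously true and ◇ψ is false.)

Recall that ◇ψ holds at a world iff ψ holds at some accessible world.
Let φ = ◇q ∨ ◇r. Evaluate φ at each world:
  s0 (successors {s2}): φ is true.
  s1 (successors {s3, s4}): φ is true.
  s2 (successors {s0}): φ is true.
  s3 (successors {s2}): φ is true.
  s4 (successors ∅): φ is false.
  s5 (successors {s4}): φ is true.
For instance, at s0:
  At s0: ◇q is true, ◇r is false, so ◇q ∨ ◇r is true.
    At s0: ◇q requires q at some successor in {s2}.
      q holds at s2, so ◇q is true at s0.
    At s0: ◇r requires r at some successor in {s2}.
      At s2: r is false.
    So ◇r is false at s0.
Satisfying worlds: {s0, s1, s2, s3, s5}

5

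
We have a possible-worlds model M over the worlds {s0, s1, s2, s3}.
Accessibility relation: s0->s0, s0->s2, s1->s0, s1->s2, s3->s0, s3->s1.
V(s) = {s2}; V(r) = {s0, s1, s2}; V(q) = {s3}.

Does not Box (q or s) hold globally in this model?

No

Recall that Box ψ holds at a world iff ψ holds at every accessible world, and Dia ψ holds iff ψ holds at some accessible world.
Let φ = not Box (q or s). Evaluate φ at each world:
  s0 (successors {s0, s2}): φ is true.
  s1 (successors {s0, s2}): φ is true.
  s2 (successors ∅): φ is false.
  s3 (successors {s0, s1}): φ is true.
Detail at s2 (counterexample):
  At s2: Box (q or s) is true, so not Box (q or s) is false.
    At s2: no accessible worlds, so Box (q or s) holds vacuously.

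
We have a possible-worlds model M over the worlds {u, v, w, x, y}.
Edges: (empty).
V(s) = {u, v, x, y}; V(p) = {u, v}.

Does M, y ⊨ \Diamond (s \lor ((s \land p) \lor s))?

No

At y: no accessible worlds, so \Diamond (s \lor ((s \land p) \lor s)) is false.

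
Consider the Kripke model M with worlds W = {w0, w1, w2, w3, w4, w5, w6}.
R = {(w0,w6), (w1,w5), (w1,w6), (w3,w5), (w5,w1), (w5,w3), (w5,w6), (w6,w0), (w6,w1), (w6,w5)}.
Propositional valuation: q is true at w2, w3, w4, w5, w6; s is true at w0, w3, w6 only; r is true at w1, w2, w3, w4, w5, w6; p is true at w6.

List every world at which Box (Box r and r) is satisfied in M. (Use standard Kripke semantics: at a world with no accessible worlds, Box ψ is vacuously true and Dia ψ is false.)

Let φ = Box (Box r and r). Evaluate φ at each world:
  w0 (successors {w6}): φ is false.
  w1 (successors {w5, w6}): φ is false.
  w2 (successors ∅): φ is true.
  w3 (successors {w5}): φ is true.
  w4 (successors ∅): φ is true.
  w5 (successors {w1, w3, w6}): φ is false.
  w6 (successors {w0, w1, w5}): φ is false.
For instance, at w6:
  At w6: Box (Box r and r) requires Box r and r at every successor {w0, w1, w5}.
    Box r and r fails at w0, so Box (Box r and r) is false at w6.
      At w0: Box r is true, r is false, so Box r and r is false.
Satisfying worlds: {w2, w3, w4}

w2, w3, w4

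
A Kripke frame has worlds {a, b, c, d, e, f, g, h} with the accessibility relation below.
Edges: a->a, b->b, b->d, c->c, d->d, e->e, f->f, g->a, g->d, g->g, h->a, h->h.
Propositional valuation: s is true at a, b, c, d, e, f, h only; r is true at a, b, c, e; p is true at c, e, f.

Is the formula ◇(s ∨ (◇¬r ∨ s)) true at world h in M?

Recall that ◇ψ holds at a world iff ψ holds at some accessible world.
At h: ◇(s ∨ (◇¬r ∨ s)) requires s ∨ (◇¬r ∨ s) at some successor in {a, h}.
  s ∨ (◇¬r ∨ s) holds at a, so ◇(s ∨ (◇¬r ∨ s)) is true at h.
    At a: s is true, ◇¬r ∨ s is true, so s ∨ (◇¬r ∨ s) is true.
      At a: ◇¬r is false, s is true, so ◇¬r ∨ s is true.

Yes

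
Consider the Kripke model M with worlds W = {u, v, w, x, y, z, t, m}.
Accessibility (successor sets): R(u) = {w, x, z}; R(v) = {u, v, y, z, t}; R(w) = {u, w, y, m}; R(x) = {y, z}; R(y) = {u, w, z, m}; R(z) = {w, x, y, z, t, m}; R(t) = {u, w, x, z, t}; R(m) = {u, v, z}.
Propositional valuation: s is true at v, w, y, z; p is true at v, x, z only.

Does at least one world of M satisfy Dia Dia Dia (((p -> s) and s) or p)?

Yes

Let φ = Dia Dia Dia (((p -> s) and s) or p). Evaluate φ at each world:
  u (successors {w, x, z}): φ is true.
  v (successors {u, v, y, z, t}): φ is true.
  w (successors {u, w, y, m}): φ is true.
  x (successors {y, z}): φ is true.
  y (successors {u, w, z, m}): φ is true.
  z (successors {w, x, y, z, t, m}): φ is true.
  t (successors {u, w, x, z, t}): φ is true.
  m (successors {u, v, z}): φ is true.
Detail at u (witness):
  At u: Dia Dia Dia (((p -> s) and s) or p) requires Dia Dia (((p -> s) and s) or p) at some successor in {w, x, z}.
    Dia Dia (((p -> s) and s) or p) holds at w, so Dia Dia Dia (((p -> s) and s) or p) is true at u.
      At w: Dia Dia (((p -> s) and s) or p) requires Dia (((p -> s) and s) or p) at some successor in {u, w, y, m}.
        Dia (((p -> s) and s) or p) holds at u, so Dia Dia (((p -> s) and s) or p) is true at w.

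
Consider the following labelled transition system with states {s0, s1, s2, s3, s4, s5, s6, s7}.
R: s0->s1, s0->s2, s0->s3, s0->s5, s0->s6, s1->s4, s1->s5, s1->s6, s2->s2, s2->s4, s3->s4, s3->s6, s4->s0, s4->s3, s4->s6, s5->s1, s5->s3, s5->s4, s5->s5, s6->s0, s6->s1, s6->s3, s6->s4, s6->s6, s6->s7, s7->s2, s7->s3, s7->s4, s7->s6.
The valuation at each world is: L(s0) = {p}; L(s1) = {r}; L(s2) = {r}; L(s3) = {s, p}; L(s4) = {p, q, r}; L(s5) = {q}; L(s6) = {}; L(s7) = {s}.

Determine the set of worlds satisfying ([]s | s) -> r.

s0, s1, s2, s4, s5, s6

Let φ = ([]s | s) -> r. Evaluate φ at each world:
  s0 (successors {s1, s2, s3, s5, s6}): φ is true.
  s1 (successors {s4, s5, s6}): φ is true.
  s2 (successors {s2, s4}): φ is true.
  s3 (successors {s4, s6}): φ is false.
  s4 (successors {s0, s3, s6}): φ is true.
  s5 (successors {s1, s3, s4, s5}): φ is true.
  s6 (successors {s0, s1, s3, s4, s6, s7}): φ is true.
  s7 (successors {s2, s3, s4, s6}): φ is false.
For instance, at s0:
  At s0: []s | s is false, r is false, so ([]s | s) -> r is true.
    At s0: []s is false, s is false, so []s | s is false.
      At s0: []s requires s at every successor {s1, s2, s3, s5, s6}.
        s fails at s1, so []s is false at s0.
Satisfying worlds: {s0, s1, s2, s4, s5, s6}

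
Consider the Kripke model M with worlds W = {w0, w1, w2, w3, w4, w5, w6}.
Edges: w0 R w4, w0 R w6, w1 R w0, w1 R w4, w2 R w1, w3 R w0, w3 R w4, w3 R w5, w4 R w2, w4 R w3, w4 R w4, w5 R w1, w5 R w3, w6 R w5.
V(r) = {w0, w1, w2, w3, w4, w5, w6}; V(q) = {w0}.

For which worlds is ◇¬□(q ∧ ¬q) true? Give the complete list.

Let φ = ◇¬□(q ∧ ¬q). Evaluate φ at each world:
  w0 (successors {w4, w6}): φ is true.
  w1 (successors {w0, w4}): φ is true.
  w2 (successors {w1}): φ is true.
  w3 (successors {w0, w4, w5}): φ is true.
  w4 (successors {w2, w3, w4}): φ is true.
  w5 (successors {w1, w3}): φ is true.
  w6 (successors {w5}): φ is true.
For instance, at w3:
  At w3: ◇¬□(q ∧ ¬q) requires ¬□(q ∧ ¬q) at some successor in {w0, w4, w5}.
    ¬□(q ∧ ¬q) holds at w0, so ◇¬□(q ∧ ¬q) is true at w3.
      At w0: □(q ∧ ¬q) is false, so ¬□(q ∧ ¬q) is true.
Satisfying worlds: {w0, w1, w2, w3, w4, w5, w6}

w0, w1, w2, w3, w4, w5, w6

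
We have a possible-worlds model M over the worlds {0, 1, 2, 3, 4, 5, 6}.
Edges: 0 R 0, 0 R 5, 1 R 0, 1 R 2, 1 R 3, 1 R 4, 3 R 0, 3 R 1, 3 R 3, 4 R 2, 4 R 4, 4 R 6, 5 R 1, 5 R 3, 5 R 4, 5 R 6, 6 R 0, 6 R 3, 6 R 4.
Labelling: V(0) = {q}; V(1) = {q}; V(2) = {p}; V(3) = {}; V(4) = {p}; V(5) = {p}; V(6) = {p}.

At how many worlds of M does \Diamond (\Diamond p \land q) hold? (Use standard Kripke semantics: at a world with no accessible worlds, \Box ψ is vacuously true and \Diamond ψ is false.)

5

Let φ = \Diamond (\Diamond p \land q). Evaluate φ at each world:
  0 (successors {0, 5}): φ is true.
  1 (successors {0, 2, 3, 4}): φ is true.
  2 (successors ∅): φ is false.
  3 (successors {0, 1, 3}): φ is true.
  4 (successors {2, 4, 6}): φ is false.
  5 (successors {1, 3, 4, 6}): φ is true.
  6 (successors {0, 3, 4}): φ is true.
For instance, at 1:
  At 1: \Diamond (\Diamond p \land q) requires \Diamond p \land q at some successor in {0, 2, 3, 4}.
    \Diamond p \land q holds at 0, so \Diamond (\Diamond p \land q) is true at 1.
      At 0: \Diamond p is true, q is true, so \Diamond p \land q is true.
Satisfying worlds: {0, 1, 3, 5, 6}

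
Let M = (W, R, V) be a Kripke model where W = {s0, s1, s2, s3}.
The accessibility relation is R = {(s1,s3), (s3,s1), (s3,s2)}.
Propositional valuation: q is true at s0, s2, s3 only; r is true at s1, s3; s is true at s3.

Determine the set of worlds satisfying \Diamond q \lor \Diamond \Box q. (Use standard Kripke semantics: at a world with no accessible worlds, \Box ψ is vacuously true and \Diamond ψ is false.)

s1, s3

Recall that \Box ψ holds at a world iff ψ holds at every accessible world, and \Diamond ψ holds iff ψ holds at some accessible world.
Let φ = \Diamond q \lor \Diamond \Box q. Evaluate φ at each world:
  s0 (successors ∅): φ is false.
  s1 (successors {s3}): φ is true.
  s2 (successors ∅): φ is false.
  s3 (successors {s1, s2}): φ is true.
For instance, at s3:
  At s3: \Diamond q is true, \Diamond \Box q is true, so \Diamond q \lor \Diamond \Box q is true.
    At s3: \Diamond q requires q at some successor in {s1, s2}.
      q holds at s2, so \Diamond q is true at s3.
    At s3: \Diamond \Box q requires \Box q at some successor in {s1, s2}.
      \Box q holds at s1, so \Diamond \Box q is true at s3.
Satisfying worlds: {s1, s3}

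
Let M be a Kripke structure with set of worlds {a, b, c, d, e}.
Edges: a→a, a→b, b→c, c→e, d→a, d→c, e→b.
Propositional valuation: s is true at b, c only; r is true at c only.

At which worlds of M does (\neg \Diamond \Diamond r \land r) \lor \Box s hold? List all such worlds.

Let φ = (\neg \Diamond \Diamond r \land r) \lor \Box s. Evaluate φ at each world:
  a (successors {a, b}): φ is false.
  b (successors {c}): φ is true.
  c (successors {e}): φ is true.
  d (successors {a, c}): φ is false.
  e (successors {b}): φ is true.
For instance, at a:
  At a: \neg \Diamond \Diamond r \land r is false, \Box s is false, so (\neg \Diamond \Diamond r \land r) \lor \Box s is false.
    At a: \neg \Diamond \Diamond r is false, r is false, so \neg \Diamond \Diamond r \land r is false.
      At a: \Diamond \Diamond r is true, so \neg \Diamond \Diamond r is false.
    At a: \Box s requires s at every successor {a, b}.
      s fails at a, so \Box s is false at a.
Satisfying worlds: {b, c, e}

b, c, e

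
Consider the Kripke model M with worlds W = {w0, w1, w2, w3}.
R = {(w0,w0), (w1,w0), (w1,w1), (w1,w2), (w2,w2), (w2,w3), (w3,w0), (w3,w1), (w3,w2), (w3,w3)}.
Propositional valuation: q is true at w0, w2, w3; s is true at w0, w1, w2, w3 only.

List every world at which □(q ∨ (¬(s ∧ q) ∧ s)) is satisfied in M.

w0, w1, w2, w3

Recall that □ψ holds at a world iff ψ holds at every accessible world, and ◇ψ holds iff ψ holds at some accessible world.
Let φ = □(q ∨ (¬(s ∧ q) ∧ s)). Evaluate φ at each world:
  w0 (successors {w0}): φ is true.
  w1 (successors {w0, w1, w2}): φ is true.
  w2 (successors {w2, w3}): φ is true.
  w3 (successors {w0, w1, w2, w3}): φ is true.
For instance, at w0:
  At w0: □(q ∨ (¬(s ∧ q) ∧ s)) requires q ∨ (¬(s ∧ q) ∧ s) at every successor {w0}.
    At w0: q ∨ (¬(s ∧ q) ∧ s) is true.
  So □(q ∨ (¬(s ∧ q) ∧ s)) is true at w0.
Satisfying worlds: {w0, w1, w2, w3}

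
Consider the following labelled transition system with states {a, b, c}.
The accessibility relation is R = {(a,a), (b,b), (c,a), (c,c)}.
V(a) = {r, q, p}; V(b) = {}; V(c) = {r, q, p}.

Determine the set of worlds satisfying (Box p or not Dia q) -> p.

a, c

Let φ = (Box p or not Dia q) -> p. Evaluate φ at each world:
  a (successors {a}): φ is true.
  b (successors {b}): φ is false.
  c (successors {a, c}): φ is true.
For instance, at b:
  At b: Box p or not Dia q is true, p is false, so (Box p or not Dia q) -> p is false.
    At b: Box p is false, not Dia q is true, so Box p or not Dia q is true.
      At b: Box p requires p at every successor {b}.
        p fails at b, so Box p is false at b.
      At b: Dia q is false, so not Dia q is true.
Satisfying worlds: {a, c}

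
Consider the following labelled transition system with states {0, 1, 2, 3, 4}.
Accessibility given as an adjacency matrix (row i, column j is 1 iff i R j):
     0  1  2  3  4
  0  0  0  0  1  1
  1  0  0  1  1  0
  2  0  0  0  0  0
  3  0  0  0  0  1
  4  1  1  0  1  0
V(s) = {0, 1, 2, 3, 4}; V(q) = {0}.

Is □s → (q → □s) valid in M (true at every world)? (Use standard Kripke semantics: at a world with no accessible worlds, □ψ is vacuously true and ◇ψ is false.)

Let φ = □s → (q → □s). Evaluate φ at each world:
  0 (successors {3, 4}): φ is true.
  1 (successors {2, 3}): φ is true.
  2 (successors ∅): φ is true.
  3 (successors {4}): φ is true.
  4 (successors {0, 1, 3}): φ is true.
For instance, at 4:
  At 4: □s is true, q → □s is true, so □s → (q → □s) is true.
    At 4: □s requires s at every successor {0, 1, 3}.
      At 0: s is true.
      At 1: s is true.
      At 3: s is true.
    So □s is true at 4.
    At 4: q is false, □s is true, so q → □s is true.
      At 4: □s requires s at every successor {0, 1, 3}.
        At 0: s is true.
        At 1: s is true.
        At 3: s is true.
      So □s is true at 4.

Yes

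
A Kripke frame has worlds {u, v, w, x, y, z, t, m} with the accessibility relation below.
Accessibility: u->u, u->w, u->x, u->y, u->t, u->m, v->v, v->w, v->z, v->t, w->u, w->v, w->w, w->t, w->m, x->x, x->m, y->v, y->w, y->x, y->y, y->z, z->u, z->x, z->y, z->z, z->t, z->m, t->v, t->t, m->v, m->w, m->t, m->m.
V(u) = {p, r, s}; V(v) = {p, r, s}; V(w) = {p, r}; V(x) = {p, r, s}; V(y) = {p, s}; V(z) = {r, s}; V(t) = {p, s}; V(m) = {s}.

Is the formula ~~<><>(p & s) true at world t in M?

Yes

At t: ~<><>(p & s) is false, so ~~<><>(p & s) is true.
  At t: <><>(p & s) is true, so ~<><>(p & s) is false.
    At t: <><>(p & s) requires <>(p & s) at some successor in {v, t}.
      <>(p & s) holds at v, so <><>(p & s) is true at t.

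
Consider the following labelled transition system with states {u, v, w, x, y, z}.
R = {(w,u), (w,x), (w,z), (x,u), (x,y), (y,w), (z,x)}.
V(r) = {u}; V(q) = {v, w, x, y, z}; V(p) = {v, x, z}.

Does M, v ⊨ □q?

At v: no accessible worlds, so □q holds vacuously.

Yes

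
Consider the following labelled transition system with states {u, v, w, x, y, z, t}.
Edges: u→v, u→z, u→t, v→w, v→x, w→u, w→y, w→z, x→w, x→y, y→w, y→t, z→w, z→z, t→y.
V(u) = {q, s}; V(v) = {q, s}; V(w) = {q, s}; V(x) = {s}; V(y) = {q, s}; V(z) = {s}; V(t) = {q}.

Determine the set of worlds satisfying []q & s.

Let φ = []q & s. Evaluate φ at each world:
  u (successors {v, z, t}): φ is false.
  v (successors {w, x}): φ is false.
  w (successors {u, y, z}): φ is false.
  x (successors {w, y}): φ is true.
  y (successors {w, t}): φ is true.
  z (successors {w, z}): φ is false.
  t (successors {y}): φ is false.
For instance, at v:
  At v: []q is false, s is true, so []q & s is false.
    At v: []q requires q at every successor {w, x}.
      q fails at x, so []q is false at v.
Satisfying worlds: {x, y}

x, y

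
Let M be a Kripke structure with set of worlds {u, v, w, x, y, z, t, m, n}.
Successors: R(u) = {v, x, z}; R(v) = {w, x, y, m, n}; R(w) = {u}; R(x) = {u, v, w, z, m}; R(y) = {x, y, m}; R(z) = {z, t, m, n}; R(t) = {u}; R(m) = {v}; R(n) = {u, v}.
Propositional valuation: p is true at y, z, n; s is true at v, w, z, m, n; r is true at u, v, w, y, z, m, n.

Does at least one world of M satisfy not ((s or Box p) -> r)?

No

Recall that Box ψ holds at a world iff ψ holds at every accessible world, and Dia ψ holds iff ψ holds at some accessible world.
Let φ = not ((s or Box p) -> r). Evaluate φ at each world:
  u (successors {v, x, z}): φ is false.
  v (successors {w, x, y, m, n}): φ is false.
  w (successors {u}): φ is false.
  x (successors {u, v, w, z, m}): φ is false.
  y (successors {x, y, m}): φ is false.
  z (successors {z, t, m, n}): φ is false.
  t (successors {u}): φ is false.
  m (successors {v}): φ is false.
  n (successors {u, v}): φ is false.
For instance, at z:
  At z: (s or Box p) -> r is true, so not ((s or Box p) -> r) is false.
    At z: s or Box p is true, r is true, so (s or Box p) -> r is true.
      At z: s is true, Box p is false, so s or Box p is true.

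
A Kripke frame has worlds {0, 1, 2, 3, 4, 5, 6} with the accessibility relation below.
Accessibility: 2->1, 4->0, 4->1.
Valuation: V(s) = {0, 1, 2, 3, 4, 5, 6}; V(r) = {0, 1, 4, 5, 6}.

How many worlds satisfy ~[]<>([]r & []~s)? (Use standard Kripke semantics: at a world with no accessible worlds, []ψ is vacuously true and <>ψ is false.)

2

Let φ = ~[]<>([]r & []~s). Evaluate φ at each world:
  0 (successors ∅): φ is false.
  1 (successors ∅): φ is false.
  2 (successors {1}): φ is true.
  3 (successors ∅): φ is false.
  4 (successors {0, 1}): φ is true.
  5 (successors ∅): φ is false.
  6 (successors ∅): φ is false.
For instance, at 4:
  At 4: []<>([]r & []~s) is false, so ~[]<>([]r & []~s) is true.
    At 4: []<>([]r & []~s) requires <>([]r & []~s) at every successor {0, 1}.
      <>([]r & []~s) fails at 0, so []<>([]r & []~s) is false at 4.
Satisfying worlds: {2, 4}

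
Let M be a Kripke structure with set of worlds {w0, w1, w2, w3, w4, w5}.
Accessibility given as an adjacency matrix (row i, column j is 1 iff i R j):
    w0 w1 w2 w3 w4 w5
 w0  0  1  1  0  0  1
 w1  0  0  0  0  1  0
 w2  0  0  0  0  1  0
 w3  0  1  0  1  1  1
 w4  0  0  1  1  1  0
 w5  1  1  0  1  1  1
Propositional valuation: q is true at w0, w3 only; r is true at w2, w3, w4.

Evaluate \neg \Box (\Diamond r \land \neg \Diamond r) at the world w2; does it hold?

At w2: \Box (\Diamond r \land \neg \Diamond r) is false, so \neg \Box (\Diamond r \land \neg \Diamond r) is true.
  At w2: \Box (\Diamond r \land \neg \Diamond r) requires \Diamond r \land \neg \Diamond r at every successor {w4}.
    \Diamond r \land \neg \Diamond r fails at w4, so \Box (\Diamond r \land \neg \Diamond r) is false at w2.
      At w4: \Diamond r is true, \neg \Diamond r is false, so \Diamond r \land \neg \Diamond r is false.

Yes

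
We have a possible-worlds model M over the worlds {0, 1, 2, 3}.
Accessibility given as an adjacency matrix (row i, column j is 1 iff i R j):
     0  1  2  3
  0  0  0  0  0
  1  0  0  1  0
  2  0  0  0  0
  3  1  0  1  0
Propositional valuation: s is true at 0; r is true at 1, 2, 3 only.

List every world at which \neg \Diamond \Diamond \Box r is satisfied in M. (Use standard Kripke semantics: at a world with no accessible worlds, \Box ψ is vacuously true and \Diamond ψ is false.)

0, 1, 2, 3

Let φ = \neg \Diamond \Diamond \Box r. Evaluate φ at each world:
  0 (successors ∅): φ is true.
  1 (successors {2}): φ is true.
  2 (successors ∅): φ is true.
  3 (successors {0, 2}): φ is true.
For instance, at 1:
  At 1: \Diamond \Diamond \Box r is false, so \neg \Diamond \Diamond \Box r is true.
    At 1: \Diamond \Diamond \Box r requires \Diamond \Box r at some successor in {2}.
      At 2: \Diamond \Box r is false.
    So \Diamond \Diamond \Box r is false at 1.
Satisfying worlds: {0, 1, 2, 3}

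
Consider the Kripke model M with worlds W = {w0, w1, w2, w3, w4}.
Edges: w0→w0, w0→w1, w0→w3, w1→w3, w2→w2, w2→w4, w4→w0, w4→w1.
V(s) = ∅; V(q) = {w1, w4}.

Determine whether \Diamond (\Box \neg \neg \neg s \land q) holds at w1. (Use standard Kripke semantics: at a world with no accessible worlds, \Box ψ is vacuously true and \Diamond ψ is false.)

No

At w1: \Diamond (\Box \neg \neg \neg s \land q) requires \Box \neg \neg \neg s \land q at some successor in {w3}.
  At w3: \Box \neg \neg \neg s \land q is false.
So \Diamond (\Box \neg \neg \neg s \land q) is false at w1.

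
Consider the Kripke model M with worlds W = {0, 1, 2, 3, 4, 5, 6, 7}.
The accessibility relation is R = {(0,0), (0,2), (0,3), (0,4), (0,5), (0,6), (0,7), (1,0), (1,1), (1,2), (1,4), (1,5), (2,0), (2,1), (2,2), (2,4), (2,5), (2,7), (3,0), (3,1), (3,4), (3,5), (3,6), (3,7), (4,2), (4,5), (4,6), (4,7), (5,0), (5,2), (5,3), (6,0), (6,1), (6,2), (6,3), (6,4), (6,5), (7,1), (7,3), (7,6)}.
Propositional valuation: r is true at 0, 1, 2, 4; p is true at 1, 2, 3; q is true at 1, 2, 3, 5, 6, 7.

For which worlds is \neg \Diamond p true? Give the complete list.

Let φ = \neg \Diamond p. Evaluate φ at each world:
  0 (successors {0, 2, 3, 4, 5, 6, 7}): φ is false.
  1 (successors {0, 1, 2, 4, 5}): φ is false.
  2 (successors {0, 1, 2, 4, 5, 7}): φ is false.
  3 (successors {0, 1, 4, 5, 6, 7}): φ is false.
  4 (successors {2, 5, 6, 7}): φ is false.
  5 (successors {0, 2, 3}): φ is false.
  6 (successors {0, 1, 2, 3, 4, 5}): φ is false.
  7 (successors {1, 3, 6}): φ is false.
For instance, at 4:
  At 4: \Diamond p is true, so \neg \Diamond p is false.
    At 4: \Diamond p requires p at some successor in {2, 5, 6, 7}.
      p holds at 2, so \Diamond p is true at 4.
Satisfying worlds: none.

none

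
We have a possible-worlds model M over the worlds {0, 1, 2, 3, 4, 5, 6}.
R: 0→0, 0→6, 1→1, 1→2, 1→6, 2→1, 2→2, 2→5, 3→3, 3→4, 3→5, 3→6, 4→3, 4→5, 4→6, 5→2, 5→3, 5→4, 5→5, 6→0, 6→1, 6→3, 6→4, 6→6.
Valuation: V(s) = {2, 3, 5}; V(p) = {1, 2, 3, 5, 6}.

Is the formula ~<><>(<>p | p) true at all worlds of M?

No

Let φ = ~<><>(<>p | p). Evaluate φ at each world:
  0 (successors {0, 6}): φ is false.
  1 (successors {1, 2, 6}): φ is false.
  2 (successors {1, 2, 5}): φ is false.
  3 (successors {3, 4, 5, 6}): φ is false.
  4 (successors {3, 5, 6}): φ is false.
  5 (successors {2, 3, 4, 5}): φ is false.
  6 (successors {0, 1, 3, 4, 6}): φ is false.
Detail at 0 (counterexample):
  At 0: <><>(<>p | p) is true, so ~<><>(<>p | p) is false.
    At 0: <><>(<>p | p) requires <>(<>p | p) at some successor in {0, 6}.
      <>(<>p | p) holds at 0, so <><>(<>p | p) is true at 0.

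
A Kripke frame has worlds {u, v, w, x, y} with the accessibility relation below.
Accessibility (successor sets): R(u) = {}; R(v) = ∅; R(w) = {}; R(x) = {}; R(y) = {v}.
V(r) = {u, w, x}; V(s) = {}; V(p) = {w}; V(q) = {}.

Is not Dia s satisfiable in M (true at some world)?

Yes

Recall that Dia ψ holds at a world iff ψ holds at some accessible world.
Let φ = not Dia s. Evaluate φ at each world:
  u (successors ∅): φ is true.
  v (successors ∅): φ is true.
  w (successors ∅): φ is true.
  x (successors ∅): φ is true.
  y (successors {v}): φ is true.
Detail at u (witness):
  At u: Dia s is false, so not Dia s is true.
    At u: no accessible worlds, so Dia s is false.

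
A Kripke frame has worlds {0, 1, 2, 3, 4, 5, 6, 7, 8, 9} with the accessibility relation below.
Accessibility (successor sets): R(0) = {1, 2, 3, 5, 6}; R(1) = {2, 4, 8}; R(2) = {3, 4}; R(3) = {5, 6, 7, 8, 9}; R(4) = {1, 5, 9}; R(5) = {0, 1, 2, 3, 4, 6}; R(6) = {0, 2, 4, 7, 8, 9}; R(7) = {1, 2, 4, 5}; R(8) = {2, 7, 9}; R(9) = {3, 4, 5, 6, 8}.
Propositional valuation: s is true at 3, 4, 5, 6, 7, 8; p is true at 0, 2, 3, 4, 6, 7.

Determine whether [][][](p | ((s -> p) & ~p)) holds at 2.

Recall that []ψ holds at a world iff ψ holds at every accessible world, and <>ψ holds iff ψ holds at some accessible world.
At 2: [][][](p | ((s -> p) & ~p)) requires [][](p | ((s -> p) & ~p)) at every successor {3, 4}.
  [][](p | ((s -> p) & ~p)) fails at 3, so [][][](p | ((s -> p) & ~p)) is false at 2.
    At 3: [][](p | ((s -> p) & ~p)) requires [](p | ((s -> p) & ~p)) at every successor {5, 6, 7, 8, 9}.
      [](p | ((s -> p) & ~p)) fails at 6, so [][](p | ((s -> p) & ~p)) is false at 3.

No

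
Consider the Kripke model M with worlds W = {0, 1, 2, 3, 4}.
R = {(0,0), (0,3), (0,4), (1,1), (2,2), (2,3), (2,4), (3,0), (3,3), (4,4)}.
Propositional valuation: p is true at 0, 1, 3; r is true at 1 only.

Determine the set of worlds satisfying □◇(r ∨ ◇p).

Let φ = □◇(r ∨ ◇p). Evaluate φ at each world:
  0 (successors {0, 3, 4}): φ is false.
  1 (successors {1}): φ is true.
  2 (successors {2, 3, 4}): φ is false.
  3 (successors {0, 3}): φ is true.
  4 (successors {4}): φ is false.
For instance, at 3:
  At 3: □◇(r ∨ ◇p) requires ◇(r ∨ ◇p) at every successor {0, 3}.
      At 0: ◇(r ∨ ◇p) requires r ∨ ◇p at some successor in {0, 3, 4}.
        r ∨ ◇p holds at 0, so ◇(r ∨ ◇p) is true at 0.
      At 3: ◇(r ∨ ◇p) requires r ∨ ◇p at some successor in {0, 3}.
        r ∨ ◇p holds at 0, so ◇(r ∨ ◇p) is true at 3.
  So □◇(r ∨ ◇p) is true at 3.
Satisfying worlds: {1, 3}

1, 3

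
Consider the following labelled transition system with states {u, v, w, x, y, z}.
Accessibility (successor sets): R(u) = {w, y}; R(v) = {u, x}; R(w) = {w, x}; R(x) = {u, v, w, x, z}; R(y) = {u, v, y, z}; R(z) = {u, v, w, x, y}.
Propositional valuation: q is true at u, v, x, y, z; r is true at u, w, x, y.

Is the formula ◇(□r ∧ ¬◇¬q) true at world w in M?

No

Recall that □ψ holds at a world iff ψ holds at every accessible world, and ◇ψ holds iff ψ holds at some accessible world.
At w: ◇(□r ∧ ¬◇¬q) requires □r ∧ ¬◇¬q at some successor in {w, x}.
  At w: □r ∧ ¬◇¬q is false.
  At x: □r ∧ ¬◇¬q is false.
So ◇(□r ∧ ¬◇¬q) is false at w.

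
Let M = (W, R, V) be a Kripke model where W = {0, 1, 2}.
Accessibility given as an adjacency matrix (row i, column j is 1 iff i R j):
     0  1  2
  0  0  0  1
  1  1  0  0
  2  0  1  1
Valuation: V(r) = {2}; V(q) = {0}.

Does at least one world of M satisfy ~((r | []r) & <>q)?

Yes

Let φ = ~((r | []r) & <>q). Evaluate φ at each world:
  0 (successors {2}): φ is true.
  1 (successors {0}): φ is true.
  2 (successors {1, 2}): φ is true.
Detail at 0 (witness):
  At 0: (r | []r) & <>q is false, so ~((r | []r) & <>q) is true.
    At 0: r | []r is true, <>q is false, so (r | []r) & <>q is false.
      At 0: r is false, []r is true, so r | []r is true.
      At 0: <>q requires q at some successor in {2}.
        At 2: q is false.
      So <>q is false at 0.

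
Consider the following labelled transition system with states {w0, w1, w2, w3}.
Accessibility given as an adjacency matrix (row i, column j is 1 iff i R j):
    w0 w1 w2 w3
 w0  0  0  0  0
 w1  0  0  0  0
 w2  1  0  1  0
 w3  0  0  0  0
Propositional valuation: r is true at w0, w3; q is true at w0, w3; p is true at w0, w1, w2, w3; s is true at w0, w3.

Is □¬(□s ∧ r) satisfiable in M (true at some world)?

Yes

Let φ = □¬(□s ∧ r). Evaluate φ at each world:
  w0 (successors ∅): φ is true.
  w1 (successors ∅): φ is true.
  w2 (successors {w0, w2}): φ is false.
  w3 (successors ∅): φ is true.
Detail at w0 (witness):
  At w0: no accessible worlds, so □¬(□s ∧ r) holds vacuously.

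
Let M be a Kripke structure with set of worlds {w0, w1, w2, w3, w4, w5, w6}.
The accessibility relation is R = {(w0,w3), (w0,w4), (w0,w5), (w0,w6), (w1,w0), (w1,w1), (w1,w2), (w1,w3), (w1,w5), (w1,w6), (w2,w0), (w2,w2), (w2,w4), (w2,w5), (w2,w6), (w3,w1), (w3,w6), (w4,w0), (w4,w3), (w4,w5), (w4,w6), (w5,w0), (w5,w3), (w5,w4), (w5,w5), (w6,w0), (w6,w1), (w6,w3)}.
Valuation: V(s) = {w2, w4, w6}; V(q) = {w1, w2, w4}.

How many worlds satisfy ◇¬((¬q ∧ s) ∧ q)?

7

Let φ = ◇¬((¬q ∧ s) ∧ q). Evaluate φ at each world:
  w0 (successors {w3, w4, w5, w6}): φ is true.
  w1 (successors {w0, w1, w2, w3, w5, w6}): φ is true.
  w2 (successors {w0, w2, w4, w5, w6}): φ is true.
  w3 (successors {w1, w6}): φ is true.
  w4 (successors {w0, w3, w5, w6}): φ is true.
  w5 (successors {w0, w3, w4, w5}): φ is true.
  w6 (successors {w0, w1, w3}): φ is true.
For instance, at w6:
  At w6: ◇¬((¬q ∧ s) ∧ q) requires ¬((¬q ∧ s) ∧ q) at some successor in {w0, w1, w3}.
    ¬((¬q ∧ s) ∧ q) holds at w0, so ◇¬((¬q ∧ s) ∧ q) is true at w6.
Satisfying worlds: {w0, w1, w2, w3, w4, w5, w6}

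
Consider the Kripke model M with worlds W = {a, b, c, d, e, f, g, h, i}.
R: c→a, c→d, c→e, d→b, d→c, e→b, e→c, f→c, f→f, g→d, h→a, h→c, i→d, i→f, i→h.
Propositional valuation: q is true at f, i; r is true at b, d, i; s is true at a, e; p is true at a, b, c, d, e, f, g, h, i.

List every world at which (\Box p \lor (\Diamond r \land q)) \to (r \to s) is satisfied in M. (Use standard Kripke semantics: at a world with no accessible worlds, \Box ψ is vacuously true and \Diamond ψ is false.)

Recall that \Box ψ holds at a world iff ψ holds at every accessible world, and \Diamond ψ holds iff ψ holds at some accessible world.
Let φ = (\Box p \lor (\Diamond r \land q)) \to (r \to s). Evaluate φ at each world:
  a (successors ∅): φ is true.
  b (successors ∅): φ is false.
  c (successors {a, d, e}): φ is true.
  d (successors {b, c}): φ is false.
  e (successors {b, c}): φ is true.
  f (successors {c, f}): φ is true.
  g (successors {d}): φ is true.
  h (successors {a, c}): φ is true.
  i (successors {d, f, h}): φ is false.
For instance, at h:
  At h: \Box p \lor (\Diamond r \land q) is true, r \to s is true, so (\Box p \lor (\Diamond r \land q)) \to (r \to s) is true.
    At h: \Box p is true, \Diamond r \land q is false, so \Box p \lor (\Diamond r \land q) is true.
      At h: \Box p requires p at every successor {a, c}.
        At a: p is true.
        At c: p is true.
      So \Box p is true at h.
      At h: \Diamond r is false, q is false, so \Diamond r \land q is false.
Satisfying worlds: {a, c, e, f, g, h}

a, c, e, f, g, h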